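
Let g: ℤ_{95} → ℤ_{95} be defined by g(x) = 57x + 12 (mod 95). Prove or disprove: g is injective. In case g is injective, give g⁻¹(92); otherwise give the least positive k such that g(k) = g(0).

5

We have gcd(57, 95) = 19 > 1. Taking u = 0 and v = 5: g(0) = 12 and g(5) = 57·5 + 12 = 297 ≡ 12 (mod 95).
So g(0) = g(5) while 0 ≠ 5, thus g is not injective.
Since g is not injective, we find the least positive k with g(k) = g(0): this means 57k ≡ 0 (mod 95), i.e. 95 ∣ 57k. Since gcd(57, 95) = 19, dividing through by 19 this holds exactly when 5 ∣ 3k, and as gcd(3, 5) = 1, exactly when 5 ∣ k.
The smallest positive such k is 5.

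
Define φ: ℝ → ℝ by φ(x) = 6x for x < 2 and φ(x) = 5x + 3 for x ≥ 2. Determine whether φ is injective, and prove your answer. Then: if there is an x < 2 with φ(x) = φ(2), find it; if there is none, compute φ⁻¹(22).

Both pieces are strictly increasing (slopes 6 and 5), so each is injective on its own interval.
The left piece maps (−∞, 2) onto (−∞, 12); the right piece maps [2, ∞) onto [13, ∞).
These images are disjoint, so no value is attained by both pieces. Thus φ is injective.
Because the two images are disjoint, no x < 2 has φ(x) = φ(2), so we compute φ⁻¹(22): 22 lies in [13, ∞), so solve 5x + 3 = 22: x = (22 − 3)/5 = 19/5.

19/5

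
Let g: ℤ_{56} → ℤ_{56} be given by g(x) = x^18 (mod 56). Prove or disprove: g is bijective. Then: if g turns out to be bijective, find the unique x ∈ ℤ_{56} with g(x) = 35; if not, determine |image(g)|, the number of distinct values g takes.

4

g(1) = 1^18 = 1.
g(3): Repeated squaring mod 56: 3^1 ≡ 3, 3^2 ≡ 3² = 9, 3^4 ≡ 9² = 81 ≡ 25, 3^8 ≡ 25² = 625 ≡ 9, 3^16 ≡ 9² = 81 ≡ 25. Since 18 = 16 + 2, 3^18 ≡ 25·9: 25·9 = 225 ≡ 1. So 3^18 ≡ 1 (mod 56).
So g(1) = g(3) = 1 while 1 ≠ 3, hence g is not injective, hence not bijective.
Since g is not bijective, we determine |image(g)|. Computing x^18 mod 56 for each x (by repeated squaring, reducing mod 56 at every step), the values g(0), g(1), …, g(55) are: 0, 1, 8, 1, 8, 1, 8, 49, 8, 1, 8, 1, 8, 1, 0, 1, 8, 1, 8, 1, 8, 49, 8, 1, 8, 1, 8, 1, 0, 1, 8, 1, 8, 1, 8, 49, 8, 1, 8, 1, 8, 1, 0, 1, 8, 1, 8, 1, 8, 49, 8, 1, 8, 1, 8, 1.
The distinct values are {0, 1, 8, 49}; there are 4 of them.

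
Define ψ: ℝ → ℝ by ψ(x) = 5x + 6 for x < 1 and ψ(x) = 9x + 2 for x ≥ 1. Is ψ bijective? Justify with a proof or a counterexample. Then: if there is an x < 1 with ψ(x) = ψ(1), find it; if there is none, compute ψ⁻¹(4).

-2/5

Both pieces are strictly increasing (slopes 5 and 9), so each is injective on its own interval.
The left piece maps (−∞, 1) onto (−∞, 11); the right piece maps [1, ∞) onto [11, ∞).
Since 11 = 11, the images partition ℝ: ψ is injective and surjective, hence bijective.
Because the two images are disjoint, no x < 1 has ψ(x) = ψ(1), so we compute ψ⁻¹(4): 4 lies in (−∞, 11), so solve 5x + 6 = 4: x = (4 − 6)/5 = −2/5.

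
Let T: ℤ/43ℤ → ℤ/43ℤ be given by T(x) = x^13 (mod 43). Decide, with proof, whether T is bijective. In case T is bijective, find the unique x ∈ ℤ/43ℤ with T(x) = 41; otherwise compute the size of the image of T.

21

Since 43 is prime, the nonzero elements of ℤ/43ℤ form a cyclic group of order 42.
As gcd(13, 42) = 1, raising to the 13th power is a bijection on this group: if u^13 ≡ v^13 then (uv^{−1})^13 = 1, and the only element of order dividing gcd(13, 42) = 1 is 1, so u = v.
With T(0) = 0 this makes T injective on all of ℤ/43ℤ, hence bijective (finite equal-size domain and codomain). In particular T is bijective.
Since T is bijective, we find the preimage of 41. The inverse of x ↦ x^13 on (ℤ/43ℤ)^× is x ↦ x^13, because 13·13 = 169 = 4·42 + 1 ≡ 1 (mod 42) and x^{42} = 1 for x ≠ 0 (Fermat). So T⁻¹(41) = 41^13 mod 43.
Repeated squaring mod 43: 41^1 ≡ 41, 41^2 ≡ 41² = 1681 ≡ 4, 41^4 ≡ 4² = 16, 41^8 ≡ 16² = 256 ≡ 41. Since 13 = 8 + 4 + 1, 41^13 ≡ 41·16·41: 41·16 = 656 ≡ 11, then 11·41 = 451 ≡ 21. So 41^13 ≡ 21 (mod 43).
Hence T⁻¹(41) = 21.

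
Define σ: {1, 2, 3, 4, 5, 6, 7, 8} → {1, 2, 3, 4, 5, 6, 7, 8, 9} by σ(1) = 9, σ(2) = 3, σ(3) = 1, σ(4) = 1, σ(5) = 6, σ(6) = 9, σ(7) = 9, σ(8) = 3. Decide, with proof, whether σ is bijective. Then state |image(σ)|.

4

σ(3) = 1 = σ(4) with 3 ≠ 4, so σ is not injective, hence not bijective.
The image of σ is {1, 3, 6, 9}, which has 4 elements.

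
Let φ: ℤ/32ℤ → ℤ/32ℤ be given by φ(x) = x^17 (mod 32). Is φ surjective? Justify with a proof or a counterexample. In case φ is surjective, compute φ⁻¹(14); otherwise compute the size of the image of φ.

17

φ(0) = 0^17 = 0.
φ(2): Repeated squaring mod 32: 2^1 ≡ 2, 2^2 ≡ 2² = 4, 2^4 ≡ 4² = 16, 2^8 ≡ 16² = 256 ≡ 0, 2^16 ≡ 0² = 0. Since 17 = 16 + 1, 2^17 ≡ 0·2: 0·2 = 0. So 2^17 ≡ 0 (mod 32).
So φ(0) = φ(2) = 0 while 0 ≠ 2, hence φ is not injective.
A non-injective map from the 32-element set ℤ/32ℤ to itself takes at most 31 distinct values, so it cannot be surjective. Thus φ is not surjective.
Since φ is not surjective, we determine |image(φ)|. Computing x^17 mod 32 for each x (by repeated squaring, reducing mod 32 at every step), the values φ(0), φ(1), …, φ(31) are: 0, 1, 0, 3, 0, 5, 0, 7, 0, 9, 0, 11, 0, 13, 0, 15, 0, 17, 0, 19, 0, 21, 0, 23, 0, 25, 0, 27, 0, 29, 0, 31.
The distinct values are {0, 1, 3, 5, 7, 9, 11, 13, 15, 17, 19, 21, 23, 25, 27, 29, 31}; there are 17 of them.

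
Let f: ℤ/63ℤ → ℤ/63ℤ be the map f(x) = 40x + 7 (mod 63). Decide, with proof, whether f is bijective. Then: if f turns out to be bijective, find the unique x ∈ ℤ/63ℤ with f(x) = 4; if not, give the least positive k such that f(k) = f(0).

33

Suppose f(s) = f(t) in ℤ/63ℤ. Then 40s + 7 ≡ 40t + 7 (mod 63), therefore 40(s − t) ≡ 0 (mod 63).
Since gcd(40, 63) = 1, 40 is invertible modulo 63, therefore s − t ≡ 0 (mod 63), i.e. s = t.
We now compute 40⁻¹ mod 63 explicitly. Euclid's algorithm: 63 = 1·40 + 23, 40 = 1·23 + 17, 23 = 1·17 + 6, 17 = 2·6 + 5, 6 = 1·5 + 1; back-substituting gives 1 = 52·40 − 33·63, so 40⁻¹ ≡ 52 (mod 63).
For any y ∈ ℤ/63ℤ, x = 52(y − 7) mod 63 satisfies f(x) = 40·52(y − 7) + 7 ≡ y (since 40·52 ≡ 1 mod 63). So every y has a preimage.
Thus f is bijective.
Since f is bijective, we find f⁻¹(4): we need 40x ≡ 4 − 7 ≡ 60 (mod 63). Using 40⁻¹ = 52: x ≡ 52·60 = 3120 = 49·63 + 33, so x = 33.
Check: f(33) = 40·33 + 7 = 1327 = 21·63 + 4 ≡ 4 (mod 63).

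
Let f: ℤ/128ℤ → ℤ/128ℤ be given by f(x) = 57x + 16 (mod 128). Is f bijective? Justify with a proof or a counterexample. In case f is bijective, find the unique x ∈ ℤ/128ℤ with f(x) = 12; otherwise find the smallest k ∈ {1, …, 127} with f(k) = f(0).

92

Suppose f(x_1) = f(x_2) in ℤ/128ℤ. Then 57x_1 + 16 ≡ 57x_2 + 16 (mod 128), hence 57(x_1 − x_2) ≡ 0 (mod 128).
Since gcd(57, 128) = 1, 57 is invertible modulo 128, hence x_1 − x_2 ≡ 0 (mod 128), i.e. x_1 = x_2.
We now compute 57⁻¹ mod 128 explicitly. Euclid's algorithm: 128 = 2·57 + 14, 57 = 4·14 + 1; back-substituting gives 1 = 9·57 − 4·128, so 57⁻¹ ≡ 9 (mod 128).
Then y ↦ 9(y − 16) is a two-sided inverse to f, so every y ∈ ℤ/128ℤ has a preimage.
So f is bijective.
Since f is bijective, we compute f⁻¹(12): solve 57x + 16 ≡ 12 (mod 128), i.e. 57x ≡ 124 (mod 128).
Multiplying by 57⁻¹ = 9 gives x ≡ 9·124 = 1116 = 8·128 + 92 ≡ 92 (mod 128).
Check: f(92) = 57·92 + 16 = 5260 = 41·128 + 12 ≡ 12 (mod 128).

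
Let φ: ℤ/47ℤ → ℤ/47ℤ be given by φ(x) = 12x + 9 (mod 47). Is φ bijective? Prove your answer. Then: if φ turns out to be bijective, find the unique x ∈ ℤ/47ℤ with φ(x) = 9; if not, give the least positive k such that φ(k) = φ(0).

By definition, φ is injective when φ(x_1) = φ(x_2) forces x_1 = x_2.
If φ(x_1) = φ(x_2), then 12x_1 ≡ 12x_2 (mod 47). Because gcd(12, 47) = 1, we may cancel 12 to get x_1 ≡ x_2 (mod 47).
We now compute 12⁻¹ mod 47 explicitly. Euclid's algorithm: 47 = 3·12 + 11, 12 = 1·11 + 1; back-substituting gives 1 = 4·12 − 1·47, so 12⁻¹ ≡ 4 (mod 47).
Then y ↦ 4(y − 9) is a two-sided inverse to φ, so every y ∈ ℤ/47ℤ has a preimage.
Thus φ is bijective.
Since φ is bijective, we find φ⁻¹(9): we need 12x ≡ 9 − 9 ≡ 0 (mod 47). Using 12⁻¹ = 4: x ≡ 4·0 = 0, so x = 0.
Check: φ(0) = 12·0 + 9 = 9 ≡ 9 (mod 47).

0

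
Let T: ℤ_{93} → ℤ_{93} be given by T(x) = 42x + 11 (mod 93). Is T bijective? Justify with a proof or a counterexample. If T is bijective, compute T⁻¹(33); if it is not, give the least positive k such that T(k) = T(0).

We have gcd(42, 93) = 3 > 1. Taking x_1 = 0 and x_2 = 31: T(0) = 11 and T(31) = 42·31 + 11 = 1313 ≡ 11 (mod 93).
So T(0) = T(31) while 0 ≠ 31, so T is not injective, hence not bijective.
Since T is not bijective, we find the least positive k with T(k) = T(0): this means 42k ≡ 0 (mod 93), i.e. 93 ∣ 42k. Since gcd(42, 93) = 3, dividing through by 3 this holds exactly when 31 ∣ 14k, and as gcd(14, 31) = 1, exactly when 31 ∣ k.
The smallest positive such k is 31.

31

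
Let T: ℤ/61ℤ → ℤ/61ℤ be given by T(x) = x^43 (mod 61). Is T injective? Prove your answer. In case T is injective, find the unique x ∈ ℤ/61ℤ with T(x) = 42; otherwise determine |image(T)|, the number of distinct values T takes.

Since 61 is prime, the nonzero elements of ℤ/61ℤ form a cyclic group of order 60.
As gcd(43, 60) = 1, raising to the 43rd power is a bijection on this group: if a^43 ≡ b^43 then (ab^{−1})^43 = 1, and the only element of order dividing gcd(43, 60) = 1 is 1, so a = b.
With T(0) = 0 this makes T injective on all of ℤ/61ℤ, hence bijective (finite equal-size domain and codomain). In particular T is injective.
Since T is injective, we find the preimage of 42. The inverse of x ↦ x^43 on (ℤ/61ℤ)^× is x ↦ x^7, because 43·7 = 301 = 5·60 + 1 ≡ 1 (mod 60) and x^{60} = 1 for x ≠ 0 (Fermat). So T⁻¹(42) = 42^7 mod 61.
Repeated squaring mod 61: 42^1 ≡ 42, 42^2 ≡ 42² = 1764 ≡ 56, 42^4 ≡ 56² = 3136 ≡ 25. Since 7 = 4 + 2 + 1, 42^7 ≡ 25·56·42: 25·56 = 1400 ≡ 58, then 58·42 = 2436 ≡ 57. So 42^7 ≡ 57 (mod 61).
Hence T⁻¹(42) = 57.

57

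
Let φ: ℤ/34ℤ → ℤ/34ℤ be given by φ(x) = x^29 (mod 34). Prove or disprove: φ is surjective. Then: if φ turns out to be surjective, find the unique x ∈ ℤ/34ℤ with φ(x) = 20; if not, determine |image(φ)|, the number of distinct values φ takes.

Computing x^29 mod 34 for each x (by repeated squaring, reducing mod 34 at every step), the values φ(0), φ(1), …, φ(33) are: 0, 1, 32, 29, 4, 3, 10, 23, 26, 25, 28, 7, 14, 13, 22, 19, 16, 17, 18, 15, 12, 21, 20, 27, 6, 9, 8, 11, 24, 31, 30, 5, 2, 33.
Every element of ℤ/34ℤ appears exactly once in this list, so φ is a bijection, and in particular surjective.
Since φ is surjective, we read off the preimage of 20 from the same table: φ(22) = 20, so φ⁻¹(20) = 22.

22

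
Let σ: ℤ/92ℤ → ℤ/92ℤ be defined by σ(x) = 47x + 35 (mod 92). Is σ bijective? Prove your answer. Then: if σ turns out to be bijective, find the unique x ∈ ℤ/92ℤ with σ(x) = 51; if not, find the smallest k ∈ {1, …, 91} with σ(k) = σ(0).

Suppose σ(u) = σ(v) in ℤ/92ℤ. Then 47u + 35 ≡ 47v + 35 (mod 92), hence 47(u − v) ≡ 0 (mod 92).
Since gcd(47, 92) = 1, 47 is invertible modulo 92, so u − v ≡ 0 (mod 92), i.e. u = v.
We now compute 47⁻¹ mod 92 explicitly. Euclid's algorithm: 92 = 1·47 + 45, 47 = 1·45 + 2, 45 = 22·2 + 1; back-substituting gives 1 = 47·47 − 24·92, so 47⁻¹ ≡ 47 (mod 92).
For any y ∈ ℤ/92ℤ, x = 47(y − 35) mod 92 satisfies σ(x) = 47·47(y − 35) + 35 ≡ y (since 47·47 ≡ 1 mod 92). So every y has a preimage.
Therefore σ is bijective.
Since σ is bijective, we compute σ⁻¹(51): solve 47x + 35 ≡ 51 (mod 92), i.e. 47x ≡ 16 (mod 92).
Multiplying by 47⁻¹ = 47 gives x ≡ 47·16 = 752 = 8·92 + 16 ≡ 16 (mod 92).
Check: σ(16) = 47·16 + 35 = 787 = 8·92 + 51 ≡ 51 (mod 92).

16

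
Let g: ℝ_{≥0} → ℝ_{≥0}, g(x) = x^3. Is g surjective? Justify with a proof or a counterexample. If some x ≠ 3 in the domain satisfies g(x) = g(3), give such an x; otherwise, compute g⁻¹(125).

5

For any y ∈ ℝ_{≥0}, x = y^{1/3} ∈ ℝ_{≥0} gives g(x) = y, so g is surjective.
Since x ↦ x^3 is strictly increasing on ℝ_{≥0}, it is injective there, so no x ≠ 3 in the domain has g(x) = g(3). We therefore compute g⁻¹(125) = 125^{1/3} = 5 (indeed 5^3 = 125).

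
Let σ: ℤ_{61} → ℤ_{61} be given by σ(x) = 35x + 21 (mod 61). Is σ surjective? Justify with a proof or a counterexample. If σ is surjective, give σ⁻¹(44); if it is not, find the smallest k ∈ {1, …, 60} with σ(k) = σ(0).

39

Since gcd(35, 61) = 1, 35 is invertible modulo 61. Euclid's algorithm: 61 = 1·35 + 26, 35 = 1·26 + 9, 26 = 2·9 + 8, 9 = 1·8 + 1; back-substituting gives 1 = 7·35 − 4·61, so 35⁻¹ ≡ 7 (mod 61).
Then y ↦ 7(y − 21) is a two-sided inverse to σ, so every y ∈ ℤ_{61} has a preimage.
Hence σ is surjective.
Since σ is surjective, we find σ⁻¹(44): we need 35x ≡ 44 − 21 ≡ 23 (mod 61). Using 35⁻¹ = 7: x ≡ 7·23 = 161 = 2·61 + 39, so x = 39.
Check: σ(39) = 35·39 + 21 = 1386 = 22·61 + 44 ≡ 44 (mod 61).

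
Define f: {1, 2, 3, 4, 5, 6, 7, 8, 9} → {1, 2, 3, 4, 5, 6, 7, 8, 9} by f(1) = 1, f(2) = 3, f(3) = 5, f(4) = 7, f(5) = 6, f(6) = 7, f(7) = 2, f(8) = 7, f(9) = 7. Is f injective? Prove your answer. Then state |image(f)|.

f(4) = 7 = f(6) with 4 ≠ 6, so f is not injective.
The image of f is {1, 2, 3, 5, 6, 7}, which has 6 elements.

6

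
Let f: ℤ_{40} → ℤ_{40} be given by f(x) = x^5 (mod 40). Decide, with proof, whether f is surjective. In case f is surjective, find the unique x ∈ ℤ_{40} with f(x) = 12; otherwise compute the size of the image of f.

25

f(0) = 0^5 = 0.
f(10): Repeated squaring mod 40: 10^1 ≡ 10, 10^2 ≡ 10² = 100 ≡ 20, 10^4 ≡ 20² = 400 ≡ 0. Since 5 = 4 + 1, 10^5 ≡ 0·10: 0·10 = 0. So 10^5 ≡ 0 (mod 40).
So f(0) = f(10) = 0 while 0 ≠ 10, thus f is not injective.
A non-injective map from the 40-element set ℤ_{40} to itself takes at most 39 distinct values, so it cannot be surjective. Therefore f is not surjective.
Since f is not surjective, we determine |image(f)|. Computing x^5 mod 40 for each x (by repeated squaring, reducing mod 40 at every step), the values f(0), f(1), …, f(39) are: 0, 1, 32, 3, 24, 5, 16, 7, 8, 9, 0, 11, 32, 13, 24, 15, 16, 17, 8, 19, 0, 21, 32, 23, 24, 25, 16, 27, 8, 29, 0, 31, 32, 33, 24, 35, 16, 37, 8, 39.
The distinct values are {0, 1, 3, 5, 7, 8, 9, 11, 13, 15, 16, 17, 19, 21, 23, 24, 25, 27, 29, 31, 32, 33, 35, 37, 39}; there are 25 of them.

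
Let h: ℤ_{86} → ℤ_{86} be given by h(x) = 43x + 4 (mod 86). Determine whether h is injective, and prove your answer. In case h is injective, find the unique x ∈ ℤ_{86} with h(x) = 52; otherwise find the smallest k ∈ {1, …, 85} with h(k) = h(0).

2

We have gcd(43, 86) = 43 > 1. Taking a = 0 and b = 2: h(0) = 4 and h(2) = 43·2 + 4 = 90 ≡ 4 (mod 86).
So h(0) = h(2) while 0 ≠ 2, so h is not injective.
Since h is not injective, we find the least positive k with h(k) = h(0): this means 43k ≡ 0 (mod 86), i.e. 86 ∣ 43k. Since gcd(43, 86) = 43, dividing through by 43 this holds exactly when 2 ∣ k.
The smallest positive such k is 2.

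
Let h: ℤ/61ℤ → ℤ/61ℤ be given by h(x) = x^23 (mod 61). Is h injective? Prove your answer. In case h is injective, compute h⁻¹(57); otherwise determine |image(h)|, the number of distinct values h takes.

16

Since 61 is prime, the nonzero elements of ℤ/61ℤ form a cyclic group of order 60.
As gcd(23, 60) = 1, raising to the 23rd power is a bijection on this group: if x_1^23 ≡ x_2^23 then (x_1x_2^{−1})^23 = 1, and the only element of order dividing gcd(23, 60) = 1 is 1, so x_1 = x_2.
With h(0) = 0 this makes h injective on all of ℤ/61ℤ, hence bijective (finite equal-size domain and codomain). In particular h is injective.
Since h is injective, we find the preimage of 57. The inverse of x ↦ x^23 on (ℤ/61ℤ)^× is x ↦ x^47, because 23·47 = 1081 = 18·60 + 1 ≡ 1 (mod 60) and x^{60} = 1 for x ≠ 0 (Fermat). So h⁻¹(57) = 57^47 mod 61.
Repeated squaring mod 61: 57^1 ≡ 57, 57^2 ≡ 57² = 3249 ≡ 16, 57^4 ≡ 16² = 256 ≡ 12, 57^8 ≡ 12² = 144 ≡ 22, 57^16 ≡ 22² = 484 ≡ 57, 57^32 ≡ 57² = 3249 ≡ 16. Since 47 = 32 + 8 + 4 + 2 + 1, 57^47 ≡ 16·22·12·16·57: 16·22 = 352 ≡ 47, then 47·12 = 564 ≡ 15, then 15·16 = 240 ≡ 57, then 57·57 = 3249 ≡ 16. So 57^47 ≡ 16 (mod 61).
Hence h⁻¹(57) = 16.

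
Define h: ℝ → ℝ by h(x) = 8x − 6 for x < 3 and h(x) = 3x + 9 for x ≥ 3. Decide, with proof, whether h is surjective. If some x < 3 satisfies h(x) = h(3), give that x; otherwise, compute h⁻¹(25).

Both pieces are strictly increasing (slopes 8 and 3), so each is injective on its own interval.
The left piece maps (−∞, 3) onto (−∞, 18); the right piece maps [3, ∞) onto [18, ∞).
These images together cover ℝ, so h is surjective.
Because the two images are disjoint, no x < 3 has h(x) = h(3), so we compute h⁻¹(25): 25 lies in [18, ∞), so solve 3x + 9 = 25: x = (25 − 9)/3 = 16/3.

16/3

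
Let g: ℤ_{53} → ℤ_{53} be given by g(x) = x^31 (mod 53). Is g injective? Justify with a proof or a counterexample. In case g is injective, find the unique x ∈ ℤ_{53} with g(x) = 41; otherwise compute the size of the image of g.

Since 53 is prime, the nonzero elements of ℤ_{53} form a cyclic group of order 52.
As gcd(31, 52) = 1, raising to the 31st power is a bijection on this group: if a^31 ≡ b^31 then (ab^{−1})^31 = 1, and the only element of order dividing gcd(31, 52) = 1 is 1, so a = b.
With g(0) = 0 this makes g injective on all of ℤ_{53}, hence bijective (finite equal-size domain and codomain). In particular g is injective.
Since g is injective, we find the preimage of 41. The inverse of x ↦ x^31 on (ℤ_{53})^× is x ↦ x^47, because 31·47 = 1457 = 28·52 + 1 ≡ 1 (mod 52) and x^{52} = 1 for x ≠ 0 (Fermat). So g⁻¹(41) = 41^47 mod 53.
Repeated squaring mod 53: 41^1 ≡ 41, 41^2 ≡ 41² = 1681 ≡ 38, 41^4 ≡ 38² = 1444 ≡ 13, 41^8 ≡ 13² = 169 ≡ 10, 41^16 ≡ 10² = 100 ≡ 47, 41^32 ≡ 47² = 2209 ≡ 36. Since 47 = 32 + 8 + 4 + 2 + 1, 41^47 ≡ 36·10·13·38·41: 36·10 = 360 ≡ 42, then 42·13 = 546 ≡ 16, then 16·38 = 608 ≡ 25, then 25·41 = 1025 ≡ 18. So 41^47 ≡ 18 (mod 53).
Hence g⁻¹(41) = 18.

18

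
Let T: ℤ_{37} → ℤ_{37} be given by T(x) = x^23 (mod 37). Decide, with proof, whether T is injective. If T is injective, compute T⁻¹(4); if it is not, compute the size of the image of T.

21

Since 37 is prime, the nonzero elements of ℤ_{37} form a cyclic group of order 36.
As gcd(23, 36) = 1, raising to the 23rd power is a bijection on this group: if s^23 ≡ t^23 then (st^{−1})^23 = 1, and the only element of order dividing gcd(23, 36) = 1 is 1, so s = t.
With T(0) = 0 this makes T injective on all of ℤ_{37}, hence bijective (finite equal-size domain and codomain). In particular T is injective.
Since T is injective, we find the preimage of 4. The inverse of x ↦ x^23 on (ℤ_{37})^× is x ↦ x^11, because 23·11 = 253 = 7·36 + 1 ≡ 1 (mod 36) and x^{36} = 1 for x ≠ 0 (Fermat). So T⁻¹(4) = 4^11 mod 37.
Repeated squaring mod 37: 4^1 ≡ 4, 4^2 ≡ 4² = 16, 4^4 ≡ 16² = 256 ≡ 34, 4^8 ≡ 34² = 1156 ≡ 9. Since 11 = 8 + 2 + 1, 4^11 ≡ 9·16·4: 9·16 = 144 ≡ 33, then 33·4 = 132 ≡ 21. So 4^11 ≡ 21 (mod 37).
Hence T⁻¹(4) = 21.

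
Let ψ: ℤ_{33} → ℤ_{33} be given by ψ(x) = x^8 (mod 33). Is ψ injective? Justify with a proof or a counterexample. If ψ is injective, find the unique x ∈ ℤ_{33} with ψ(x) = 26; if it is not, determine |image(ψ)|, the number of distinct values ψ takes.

12

ψ(4): Repeated squaring mod 33: 4^1 ≡ 4, 4^2 ≡ 4² = 16, 4^4 ≡ 16² = 256 ≡ 25, 4^8 ≡ 25² = 625 ≡ 31. So 4^8 ≡ 31 (mod 33).
ψ(7): Repeated squaring mod 33: 7^1 ≡ 7, 7^2 ≡ 7² = 49 ≡ 16, 7^4 ≡ 16² = 256 ≡ 25, 7^8 ≡ 25² = 625 ≡ 31. So 7^8 ≡ 31 (mod 33).
So ψ(4) = ψ(7) = 31 while 4 ≠ 7, so ψ is not injective.
Since ψ is not injective, we determine |image(ψ)|. Computing x^8 mod 33 for each x (by repeated squaring, reducing mod 33 at every step), the values ψ(0), ψ(1), …, ψ(32) are: 0, 1, 25, 27, 31, 4, 15, 31, 16, 3, 1, 22, 12, 25, 16, 9, 4, 4, 9, 16, 25, 12, 22, 1, 3, 16, 31, 15, 4, 31, 27, 25, 1.
The distinct values are {0, 1, 3, 4, 9, 12, 15, 16, 22, 25, 27, 31}; there are 12 of them.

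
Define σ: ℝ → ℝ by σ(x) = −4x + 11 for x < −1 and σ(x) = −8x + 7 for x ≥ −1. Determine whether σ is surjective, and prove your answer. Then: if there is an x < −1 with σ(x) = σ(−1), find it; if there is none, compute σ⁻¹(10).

Both pieces are strictly decreasing (slopes −4 and −8), so each is injective on its own interval.
The left piece maps (−∞, −1) onto (15, ∞); the right piece maps [−1, ∞) onto (−∞, 15].
These images together cover ℝ, so σ is surjective.
Because the two images are disjoint, no x < −1 has σ(x) = σ(−1), so we compute σ⁻¹(10): 10 lies in (−∞, 15], so solve −8x + 7 = 10: x = (10 − 7)/(−8) = −3/8.

-3/8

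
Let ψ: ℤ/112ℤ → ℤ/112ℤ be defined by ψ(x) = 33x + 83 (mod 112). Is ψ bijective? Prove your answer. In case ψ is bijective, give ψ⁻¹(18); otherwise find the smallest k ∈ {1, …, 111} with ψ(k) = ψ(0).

If ψ(s) = ψ(t), then 33s ≡ 33t (mod 112). Because gcd(33, 112) = 1, we may cancel 33 to get s ≡ t (mod 112).
We now compute 33⁻¹ mod 112 explicitly. Euclid's algorithm: 112 = 3·33 + 13, 33 = 2·13 + 7, 13 = 1·7 + 6, 7 = 1·6 + 1; back-substituting gives 1 = 17·33 − 5·112, so 33⁻¹ ≡ 17 (mod 112).
Then y ↦ 17(y − 83) is a two-sided inverse to ψ, so every y ∈ ℤ/112ℤ has a preimage.
Hence ψ is bijective.
Since ψ is bijective, we compute ψ⁻¹(18): solve 33x + 83 ≡ 18 (mod 112), i.e. 33x ≡ 47 (mod 112).
Multiplying by 33⁻¹ = 17 gives x ≡ 17·47 = 799 = 7·112 + 15 ≡ 15 (mod 112).
Check: ψ(15) = 33·15 + 83 = 578 = 5·112 + 18 ≡ 18 (mod 112).

15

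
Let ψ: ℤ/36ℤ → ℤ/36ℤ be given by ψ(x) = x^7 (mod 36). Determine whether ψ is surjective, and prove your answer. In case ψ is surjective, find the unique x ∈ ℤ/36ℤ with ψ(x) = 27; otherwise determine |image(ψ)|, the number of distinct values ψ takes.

21

ψ(0) = 0^7 = 0.
ψ(6): Repeated squaring mod 36: 6^1 ≡ 6, 6^2 ≡ 6² = 36 ≡ 0, 6^4 ≡ 0² = 0. Since 7 = 4 + 2 + 1, 6^7 ≡ 0·0·6: 0·0 = 0, then 0·6 = 0. So 6^7 ≡ 0 (mod 36).
So ψ(0) = ψ(6) = 0 while 0 ≠ 6, hence ψ is not injective.
A non-injective map from the 36-element set ℤ/36ℤ to itself takes at most 35 distinct values, so it cannot be surjective. Thus ψ is not surjective.
Since ψ is not surjective, we determine |image(ψ)|. Computing x^7 mod 36 for each x (by repeated squaring, reducing mod 36 at every step), the values ψ(0), ψ(1), …, ψ(35) are: 0, 1, 20, 27, 4, 5, 0, 7, 8, 9, 28, 11, 0, 13, 32, 27, 16, 17, 0, 19, 20, 9, 4, 23, 0, 25, 8, 27, 28, 29, 0, 31, 32, 9, 16, 35.
The distinct values are {0, 1, 4, 5, 7, 8, 9, 11, 13, 16, 17, 19, 20, 23, 25, 27, 28, 29, 31, 32, 35}; there are 21 of them.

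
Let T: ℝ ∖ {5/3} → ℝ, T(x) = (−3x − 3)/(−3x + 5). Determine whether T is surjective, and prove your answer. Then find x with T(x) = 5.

If T(x) = 1, cross-multiplying gives −3(−3x − 3) = −3(−3x + 5), which simplifies to 9 = −15 — false.  So 1 has no preimage and T is not surjective.
Solving T(x) = 5: cross-multiplying gives −3x − 3 = 5(−3x + 5), which rearranges to 12x = 28, so x = 7/3.

7/3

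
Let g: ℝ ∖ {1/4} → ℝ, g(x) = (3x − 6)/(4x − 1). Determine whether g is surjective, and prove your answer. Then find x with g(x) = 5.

If g(x) = 3/4, cross-multiplying gives 4(3x − 6) = 3(4x − 1), which simplifies to −24 = −3 — false.  So 3/4 has no preimage and g is not surjective.
Solving g(x) = 5: cross-multiplying gives 3x − 6 = 5(4x − 1), which rearranges to −17x = 1, so x = −1/17.

-1/17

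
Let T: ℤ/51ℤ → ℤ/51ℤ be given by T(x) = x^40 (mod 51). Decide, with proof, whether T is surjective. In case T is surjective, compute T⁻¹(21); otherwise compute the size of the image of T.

6

T(1) = 1^40 = 1.
T(2): Repeated squaring mod 51: 2^1 ≡ 2, 2^2 ≡ 2² = 4, 2^4 ≡ 4² = 16, 2^8 ≡ 16² = 256 ≡ 1, 2^16 ≡ 1² = 1, 2^32 ≡ 1² = 1. Since 40 = 32 + 8, 2^40 ≡ 1·1: 1·1 = 1. So 2^40 ≡ 1 (mod 51).
So T(1) = T(2) = 1 while 1 ≠ 2, thus T is not injective.
A non-injective map from the 51-element set ℤ/51ℤ to itself takes at most 50 distinct values, so it cannot be surjective. Therefore T is not surjective.
Since T is not surjective, we determine |image(T)|. Computing x^40 mod 51 for each x (by repeated squaring, reducing mod 51 at every step), the values T(0), T(1), …, T(50) are: 0, 1, 1, 33, 1, 16, 33, 16, 1, 18, 16, 16, 33, 1, 16, 18, 1, 34, 18, 1, 16, 18, 16, 16, 33, 1, 1, 33, 16, 16, 18, 16, 1, 18, 34, 1, 18, 16, 1, 33, 16, 16, 18, 1, 16, 33, 16, 1, 33, 1, 1.
The distinct values are {0, 1, 16, 18, 33, 34}; there are 6 of them.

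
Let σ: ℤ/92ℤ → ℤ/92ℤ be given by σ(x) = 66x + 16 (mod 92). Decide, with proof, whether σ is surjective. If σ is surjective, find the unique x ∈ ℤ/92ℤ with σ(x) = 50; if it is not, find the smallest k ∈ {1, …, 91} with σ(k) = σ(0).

Since gcd(66, 92) = 2, we have 66x ≡ 0 (mod 2) for all x, so σ(x) ≡ 0 (mod 2).
But 1 ≢ 0 (mod 2), so 1 ∈ ℤ/92ℤ has no preimage. Thus σ is not surjective.
Since σ is not surjective, we find the least positive k with σ(k) = σ(0): this means 66k ≡ 0 (mod 92), i.e. 92 ∣ 66k. Since gcd(66, 92) = 2, dividing through by 2 this holds exactly when 46 ∣ 33k, and as gcd(33, 46) = 1, exactly when 46 ∣ k.
The smallest positive such k is 46.

46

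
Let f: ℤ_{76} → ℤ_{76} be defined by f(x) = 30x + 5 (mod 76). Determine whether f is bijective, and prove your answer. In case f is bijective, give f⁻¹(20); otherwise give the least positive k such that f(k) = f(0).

38

Recall: f is injective when f(a) = f(b) forces a = b.
We have gcd(30, 76) = 2 > 1. Taking a = 0 and b = 38: f(0) = 5 and f(38) = 30·38 + 5 = 1145 ≡ 5 (mod 76).
So f(0) = f(38) while 0 ≠ 38, so f is not injective, hence not bijective.
Since f is not bijective, we find the least positive k with f(k) = f(0): this means 30k ≡ 0 (mod 76), i.e. 76 ∣ 30k. Since gcd(30, 76) = 2, dividing through by 2 this holds exactly when 38 ∣ 15k, and as gcd(15, 38) = 1, exactly when 38 ∣ k.
The smallest positive such k is 38.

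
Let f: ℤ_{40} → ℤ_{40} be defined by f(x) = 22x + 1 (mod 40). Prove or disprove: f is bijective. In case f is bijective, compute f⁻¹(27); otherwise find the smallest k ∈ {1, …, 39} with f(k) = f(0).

Recall that f is injective if f(a) = f(b) implies a = b.
We have gcd(22, 40) = 2 > 1. Taking a = 0 and b = 20: f(0) = 1 and f(20) = 22·20 + 1 = 441 ≡ 1 (mod 40).
So f(0) = f(20) while 0 ≠ 20, so f is not injective, hence not bijective.
Since f is not bijective, we find the least positive k with f(k) = f(0): this means 22k ≡ 0 (mod 40), i.e. 40 ∣ 22k. Since gcd(22, 40) = 2, dividing through by 2 this holds exactly when 20 ∣ 11k, and as gcd(11, 20) = 1, exactly when 20 ∣ k.
The smallest positive such k is 20.

20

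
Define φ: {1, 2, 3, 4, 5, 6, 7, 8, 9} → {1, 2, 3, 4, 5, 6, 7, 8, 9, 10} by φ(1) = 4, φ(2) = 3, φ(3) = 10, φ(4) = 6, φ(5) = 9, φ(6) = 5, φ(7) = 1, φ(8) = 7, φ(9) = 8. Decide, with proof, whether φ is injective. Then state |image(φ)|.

9

The values φ(1), …, φ(9) are 4, 3, 10, 6, 9, 5, 1, 7, 8 — all distinct.
So φ(u) = φ(v) only when u = v, and φ is injective.
The image of φ is {1, 3, 4, 5, 6, 7, 8, 9, 10}, which has 9 elements.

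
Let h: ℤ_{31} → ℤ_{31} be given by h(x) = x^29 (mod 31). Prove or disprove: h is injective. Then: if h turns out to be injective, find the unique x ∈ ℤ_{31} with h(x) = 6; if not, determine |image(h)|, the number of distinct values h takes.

Since 31 is prime, the nonzero elements of ℤ_{31} form a cyclic group of order 30.
As gcd(29, 30) = 1, raising to the 29th power is a bijection on this group: if a^29 ≡ b^29 then (ab^{−1})^29 = 1, and the only element of order dividing gcd(29, 30) = 1 is 1, so a = b.
With h(0) = 0 this makes h injective on all of ℤ_{31}, hence bijective (finite equal-size domain and codomain). In particular h is injective.
Since h is injective, we find the preimage of 6. The inverse of x ↦ x^29 on (ℤ_{31})^× is x ↦ x^29, because 29·29 = 841 = 28·30 + 1 ≡ 1 (mod 30) and x^{30} = 1 for x ≠ 0 (Fermat). So h⁻¹(6) = 6^29 mod 31.
Repeated squaring mod 31: 6^1 ≡ 6, 6^2 ≡ 6² = 36 ≡ 5, 6^4 ≡ 5² = 25, 6^8 ≡ 25² = 625 ≡ 5, 6^16 ≡ 5² = 25. Since 29 = 16 + 8 + 4 + 1, 6^29 ≡ 25·5·25·6: 25·5 = 125 ≡ 1, then 1·25 = 25, then 25·6 = 150 ≡ 26. So 6^29 ≡ 26 (mod 31).
Hence h⁻¹(6) = 26.

26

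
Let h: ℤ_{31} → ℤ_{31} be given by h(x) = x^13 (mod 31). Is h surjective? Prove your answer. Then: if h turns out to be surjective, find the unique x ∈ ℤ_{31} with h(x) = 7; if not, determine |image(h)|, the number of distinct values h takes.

Since 31 is prime, the nonzero elements of ℤ_{31} form a cyclic group of order 30.
As gcd(13, 30) = 1, raising to the 13th power is a bijection on this group: if s^13 ≡ t^13 then (st^{−1})^13 = 1, and the only element of order dividing gcd(13, 30) = 1 is 1, so s = t.
With h(0) = 0 this makes h injective on all of ℤ_{31}, hence bijective (finite equal-size domain and codomain). In particular h is surjective.
Since h is surjective, we find the preimage of 7. The inverse of x ↦ x^13 on (ℤ_{31})^× is x ↦ x^7, because 13·7 = 91 = 3·30 + 1 ≡ 1 (mod 30) and x^{30} = 1 for x ≠ 0 (Fermat). So h⁻¹(7) = 7^7 mod 31.
Repeated squaring mod 31: 7^1 ≡ 7, 7^2 ≡ 7² = 49 ≡ 18, 7^4 ≡ 18² = 324 ≡ 14. Since 7 = 4 + 2 + 1, 7^7 ≡ 14·18·7: 14·18 = 252 ≡ 4, then 4·7 = 28. So 7^7 ≡ 28 (mod 31).
Hence h⁻¹(7) = 28.

28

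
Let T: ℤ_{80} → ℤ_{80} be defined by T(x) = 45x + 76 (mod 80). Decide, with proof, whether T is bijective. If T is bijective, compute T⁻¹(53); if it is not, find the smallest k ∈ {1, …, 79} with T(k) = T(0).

16

We have gcd(45, 80) = 5 > 1. Taking a = 0 and b = 16: T(0) = 76 and T(16) = 45·16 + 76 = 796 ≡ 76 (mod 80).
So T(0) = T(16) while 0 ≠ 16, so T is not injective, hence not bijective.
Since T is not bijective, we find the least positive k with T(k) = T(0): this means 45k ≡ 0 (mod 80), i.e. 80 ∣ 45k. Since gcd(45, 80) = 5, dividing through by 5 this holds exactly when 16 ∣ 9k, and as gcd(9, 16) = 1, exactly when 16 ∣ k.
The smallest positive such k is 16.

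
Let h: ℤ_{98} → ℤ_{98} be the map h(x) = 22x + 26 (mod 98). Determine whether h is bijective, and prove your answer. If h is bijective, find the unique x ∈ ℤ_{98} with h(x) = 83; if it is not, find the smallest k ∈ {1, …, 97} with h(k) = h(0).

We have gcd(22, 98) = 2 > 1. Taking s = 0 and t = 49: h(0) = 26 and h(49) = 22·49 + 26 = 1104 ≡ 26 (mod 98).
So h(0) = h(49) while 0 ≠ 49, hence h is not injective, hence not bijective.
Since h is not bijective, we find the least positive k with h(k) = h(0): this means 22k ≡ 0 (mod 98), i.e. 98 ∣ 22k. Since gcd(22, 98) = 2, dividing through by 2 this holds exactly when 49 ∣ 11k, and as gcd(11, 49) = 1, exactly when 49 ∣ k.
The smallest positive such k is 49.

49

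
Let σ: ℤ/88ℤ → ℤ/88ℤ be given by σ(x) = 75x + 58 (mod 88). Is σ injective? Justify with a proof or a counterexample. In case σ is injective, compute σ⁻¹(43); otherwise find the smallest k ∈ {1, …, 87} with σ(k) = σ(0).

35

By definition, σ is injective when σ(x_1) = σ(x_2) forces x_1 = x_2.
Suppose σ(x_1) = σ(x_2) in ℤ/88ℤ. Then 75x_1 + 58 ≡ 75x_2 + 58 (mod 88), therefore 75(x_1 − x_2) ≡ 0 (mod 88).
Since gcd(75, 88) = 1, 75 is invertible modulo 88, thus x_1 − x_2 ≡ 0 (mod 88), i.e. x_1 = x_2.
Therefore σ is injective.
We now compute 75⁻¹ mod 88 explicitly. Euclid's algorithm: 88 = 1·75 + 13, 75 = 5·13 + 10, 13 = 1·10 + 3, 10 = 3·3 + 1; back-substituting gives 1 = 27·75 − 23·88, so 75⁻¹ ≡ 27 (mod 88).
Since σ is injective, we compute σ⁻¹(43): solve 75x + 58 ≡ 43 (mod 88), i.e. 75x ≡ 73 (mod 88).
Multiplying by 75⁻¹ = 27 gives x ≡ 27·73 = 1971 = 22·88 + 35 ≡ 35 (mod 88).
Check: σ(35) = 75·35 + 58 = 2683 = 30·88 + 43 ≡ 43 (mod 88).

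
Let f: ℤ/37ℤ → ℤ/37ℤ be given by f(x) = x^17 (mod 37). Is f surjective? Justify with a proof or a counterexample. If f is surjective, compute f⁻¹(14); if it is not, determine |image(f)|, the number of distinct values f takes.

Since 37 is prime, the nonzero elements of ℤ/37ℤ form a cyclic group of order 36.
As gcd(17, 36) = 1, raising to the 17th power is a bijection on this group: if a^17 ≡ b^17 then (ab^{−1})^17 = 1, and the only element of order dividing gcd(17, 36) = 1 is 1, so a = b.
With f(0) = 0 this makes f injective on all of ℤ/37ℤ, hence bijective (finite equal-size domain and codomain). In particular f is surjective.
Since f is surjective, we find the preimage of 14. The inverse of x ↦ x^17 on (ℤ/37ℤ)^× is x ↦ x^17, because 17·17 = 289 = 8·36 + 1 ≡ 1 (mod 36) and x^{36} = 1 for x ≠ 0 (Fermat). So f⁻¹(14) = 14^17 mod 37.
Repeated squaring mod 37: 14^1 ≡ 14, 14^2 ≡ 14² = 196 ≡ 11, 14^4 ≡ 11² = 121 ≡ 10, 14^8 ≡ 10² = 100 ≡ 26, 14^16 ≡ 26² = 676 ≡ 10. Since 17 = 16 + 1, 14^17 ≡ 10·14: 10·14 = 140 ≡ 29. So 14^17 ≡ 29 (mod 37).
Hence f⁻¹(14) = 29.

29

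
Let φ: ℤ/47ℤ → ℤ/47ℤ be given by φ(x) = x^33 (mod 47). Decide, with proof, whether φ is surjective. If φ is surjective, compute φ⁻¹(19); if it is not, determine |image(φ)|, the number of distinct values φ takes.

Since 47 is prime, the nonzero elements of ℤ/47ℤ form a cyclic group of order 46.
As gcd(33, 46) = 1, raising to the 33rd power is a bijection on this group: if a^33 ≡ b^33 then (ab^{−1})^33 = 1, and the only element of order dividing gcd(33, 46) = 1 is 1, so a = b.
With φ(0) = 0 this makes φ injective on all of ℤ/47ℤ, hence bijective (finite equal-size domain and codomain). In particular φ is surjective.
Since φ is surjective, we find the preimage of 19. The inverse of x ↦ x^33 on (ℤ/47ℤ)^× is x ↦ x^7, because 33·7 = 231 = 5·46 + 1 ≡ 1 (mod 46) and x^{46} = 1 for x ≠ 0 (Fermat). So φ⁻¹(19) = 19^7 mod 47.
Repeated squaring mod 47: 19^1 ≡ 19, 19^2 ≡ 19² = 361 ≡ 32, 19^4 ≡ 32² = 1024 ≡ 37. Since 7 = 4 + 2 + 1, 19^7 ≡ 37·32·19: 37·32 = 1184 ≡ 9, then 9·19 = 171 ≡ 30. So 19^7 ≡ 30 (mod 47).
Hence φ⁻¹(19) = 30.

30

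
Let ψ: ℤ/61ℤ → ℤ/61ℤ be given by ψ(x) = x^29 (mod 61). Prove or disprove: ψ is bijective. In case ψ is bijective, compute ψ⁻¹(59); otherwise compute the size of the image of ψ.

Since 61 is prime, the nonzero elements of ℤ/61ℤ form a cyclic group of order 60.
As gcd(29, 60) = 1, raising to the 29th power is a bijection on this group: if s^29 ≡ t^29 then (st^{−1})^29 = 1, and the only element of order dividing gcd(29, 60) = 1 is 1, so s = t.
With ψ(0) = 0 this makes ψ injective on all of ℤ/61ℤ, hence bijective (finite equal-size domain and codomain). In particular ψ is bijective.
Since ψ is bijective, we find the preimage of 59. The inverse of x ↦ x^29 on (ℤ/61ℤ)^× is x ↦ x^29, because 29·29 = 841 = 14·60 + 1 ≡ 1 (mod 60) and x^{60} = 1 for x ≠ 0 (Fermat). So ψ⁻¹(59) = 59^29 mod 61.
Repeated squaring mod 61: 59^1 ≡ 59, 59^2 ≡ 59² = 3481 ≡ 4, 59^4 ≡ 4² = 16, 59^8 ≡ 16² = 256 ≡ 12, 59^16 ≡ 12² = 144 ≡ 22. Since 29 = 16 + 8 + 4 + 1, 59^29 ≡ 22·12·16·59: 22·12 = 264 ≡ 20, then 20·16 = 320 ≡ 15, then 15·59 = 885 ≡ 31. So 59^29 ≡ 31 (mod 61).
Hence ψ⁻¹(59) = 31.

31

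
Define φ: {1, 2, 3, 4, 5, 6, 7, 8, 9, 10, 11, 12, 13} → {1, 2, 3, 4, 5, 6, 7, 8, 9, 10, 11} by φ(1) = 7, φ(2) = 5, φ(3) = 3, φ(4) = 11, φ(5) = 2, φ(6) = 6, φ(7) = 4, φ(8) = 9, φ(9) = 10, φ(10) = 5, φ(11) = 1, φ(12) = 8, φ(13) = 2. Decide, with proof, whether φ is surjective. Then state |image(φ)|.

11

Every element of the codomain has a preimage: 1 = φ(11), 2 = φ(5), 3 = φ(3), 4 = φ(7), 5 = φ(2), 6 = φ(6), 7 = φ(1), 8 = φ(12), 9 = φ(8), 10 = φ(9), 11 = φ(4).
Thus φ is surjective.
The image of φ is {1, 2, 3, 4, 5, 6, 7, 8, 9, 10, 11}, which has 11 elements.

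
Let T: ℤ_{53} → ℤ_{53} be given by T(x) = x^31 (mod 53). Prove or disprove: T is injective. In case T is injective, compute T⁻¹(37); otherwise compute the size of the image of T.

11

Since 53 is prime, the nonzero elements of ℤ_{53} form a cyclic group of order 52.
As gcd(31, 52) = 1, raising to the 31st power is a bijection on this group: if a^31 ≡ b^31 then (ab^{−1})^31 = 1, and the only element of order dividing gcd(31, 52) = 1 is 1, so a = b.
With T(0) = 0 this makes T injective on all of ℤ_{53}, hence bijective (finite equal-size domain and codomain). In particular T is injective.
Since T is injective, we find the preimage of 37. The inverse of x ↦ x^31 on (ℤ_{53})^× is x ↦ x^47, because 31·47 = 1457 = 28·52 + 1 ≡ 1 (mod 52) and x^{52} = 1 for x ≠ 0 (Fermat). So T⁻¹(37) = 37^47 mod 53.
Repeated squaring mod 53: 37^1 ≡ 37, 37^2 ≡ 37² = 1369 ≡ 44, 37^4 ≡ 44² = 1936 ≡ 28, 37^8 ≡ 28² = 784 ≡ 42, 37^16 ≡ 42² = 1764 ≡ 15, 37^32 ≡ 15² = 225 ≡ 13. Since 47 = 32 + 8 + 4 + 2 + 1, 37^47 ≡ 13·42·28·44·37: 13·42 = 546 ≡ 16, then 16·28 = 448 ≡ 24, then 24·44 = 1056 ≡ 49, then 49·37 = 1813 ≡ 11. So 37^47 ≡ 11 (mod 53).
Hence T⁻¹(37) = 11.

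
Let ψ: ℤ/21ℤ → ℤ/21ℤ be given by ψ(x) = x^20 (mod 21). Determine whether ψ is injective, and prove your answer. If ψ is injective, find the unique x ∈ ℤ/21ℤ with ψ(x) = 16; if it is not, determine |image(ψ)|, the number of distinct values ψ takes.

8

ψ(2): Repeated squaring mod 21: 2^1 ≡ 2, 2^2 ≡ 2² = 4, 2^4 ≡ 4² = 16, 2^8 ≡ 16² = 256 ≡ 4, 2^16 ≡ 4² = 16. Since 20 = 16 + 4, 2^20 ≡ 16·16: 16·16 = 256 ≡ 4. So 2^20 ≡ 4 (mod 21).
ψ(5): Repeated squaring mod 21: 5^1 ≡ 5, 5^2 ≡ 5² = 25 ≡ 4, 5^4 ≡ 4² = 16, 5^8 ≡ 16² = 256 ≡ 4, 5^16 ≡ 4² = 16. Since 20 = 16 + 4, 5^20 ≡ 16·16: 16·16 = 256 ≡ 4. So 5^20 ≡ 4 (mod 21).
So ψ(2) = ψ(5) = 4 while 2 ≠ 5, therefore ψ is not injective.
Since ψ is not injective, we determine |image(ψ)|. Computing x^20 mod 21 for each x (by repeated squaring, reducing mod 21 at every step), the values ψ(0), ψ(1), …, ψ(20) are: 0, 1, 4, 9, 16, 4, 15, 7, 1, 18, 16, 16, 18, 1, 7, 15, 4, 16, 9, 4, 1.
The distinct values are {0, 1, 4, 7, 9, 15, 16, 18}; there are 8 of them.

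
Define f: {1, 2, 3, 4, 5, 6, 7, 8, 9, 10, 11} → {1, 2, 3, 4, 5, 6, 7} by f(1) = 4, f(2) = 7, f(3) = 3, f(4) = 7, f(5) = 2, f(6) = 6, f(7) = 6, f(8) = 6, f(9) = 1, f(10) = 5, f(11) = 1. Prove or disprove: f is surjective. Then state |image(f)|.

Every element of the codomain has a preimage: 1 = f(9), 2 = f(5), 3 = f(3), 4 = f(1), 5 = f(10), 6 = f(6), 7 = f(2).
Thus f is surjective.
The image of f is {1, 2, 3, 4, 5, 6, 7}, which has 7 elements.

7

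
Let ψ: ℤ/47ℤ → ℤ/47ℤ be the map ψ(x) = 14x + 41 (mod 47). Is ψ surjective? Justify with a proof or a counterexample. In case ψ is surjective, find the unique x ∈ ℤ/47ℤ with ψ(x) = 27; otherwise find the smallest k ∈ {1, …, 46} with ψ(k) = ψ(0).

By definition, surjectivity means every element of the codomain has a preimage under ψ.
Since gcd(14, 47) = 1, 14 is invertible modulo 47. Euclid's algorithm: 47 = 3·14 + 5, 14 = 2·5 + 4, 5 = 1·4 + 1; back-substituting gives 1 = 37·14 − 11·47, so 14⁻¹ ≡ 37 (mod 47).
Then y ↦ 37(y − 41) is a two-sided inverse to ψ, so every y ∈ ℤ/47ℤ has a preimage.
Thus ψ is surjective.
Since ψ is surjective, we find ψ⁻¹(27): we need 14x ≡ 27 − 41 ≡ 33 (mod 47). Using 14⁻¹ = 37: x ≡ 37·33 = 1221 = 25·47 + 46, so x = 46.
Check: ψ(46) = 14·46 + 41 = 685 = 14·47 + 27 ≡ 27 (mod 47).

46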